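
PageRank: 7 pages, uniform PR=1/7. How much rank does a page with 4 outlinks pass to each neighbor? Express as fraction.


Initial PR = 1/7 = 1/7
Outlinks = 4
Contribution per link = PR / outlinks
= 1/7 / 4
= 1/28

1/28


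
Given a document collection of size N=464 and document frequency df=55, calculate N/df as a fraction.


IDF ratio = N / df
= 464 / 55
= 464/55

464/55


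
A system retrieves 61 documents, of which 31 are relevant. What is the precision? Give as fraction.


Precision = relevant_retrieved / total_retrieved
= 31 / 61
= 31 / (31 + 30)
= 31/61

31/61


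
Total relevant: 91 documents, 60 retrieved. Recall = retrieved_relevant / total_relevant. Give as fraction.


Recall = retrieved_relevant / total_relevant
= 60 / 91
= 60 / (60 + 31)
= 60/91

60/91


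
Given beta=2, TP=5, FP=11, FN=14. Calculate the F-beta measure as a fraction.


P = TP/(TP+FP) = 5/16 = 5/16
R = TP/(TP+FN) = 5/19 = 5/19
beta^2 = 2^2 = 4
(1 + beta^2) = 5
Numerator = (1+beta^2)*P*R = 125/304
Denominator = beta^2*P + R = 5/4 + 5/19 = 115/76
F_beta = 25/92

25/92


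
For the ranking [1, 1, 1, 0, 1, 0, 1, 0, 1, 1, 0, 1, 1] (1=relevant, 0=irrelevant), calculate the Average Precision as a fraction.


Computing P@k for each relevant position:
Position 1: relevant, P@1 = 1/1 = 1
Position 2: relevant, P@2 = 2/2 = 1
Position 3: relevant, P@3 = 3/3 = 1
Position 4: not relevant
Position 5: relevant, P@5 = 4/5 = 4/5
Position 6: not relevant
Position 7: relevant, P@7 = 5/7 = 5/7
Position 8: not relevant
Position 9: relevant, P@9 = 6/9 = 2/3
Position 10: relevant, P@10 = 7/10 = 7/10
Position 11: not relevant
Position 12: relevant, P@12 = 8/12 = 2/3
Position 13: relevant, P@13 = 9/13 = 9/13
Sum of P@k = 1 + 1 + 1 + 4/5 + 5/7 + 2/3 + 7/10 + 2/3 + 9/13 = 3953/546
AP = 3953/546 / 9 = 3953/4914

3953/4914


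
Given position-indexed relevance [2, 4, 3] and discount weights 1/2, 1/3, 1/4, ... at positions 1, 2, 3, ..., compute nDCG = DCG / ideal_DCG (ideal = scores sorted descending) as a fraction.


Position discount weights w_i = 1/(i+1) for i=1..3:
Weights = [1/2, 1/3, 1/4]
Actual relevance: [2, 4, 3]
DCG = 2/2 + 4/3 + 3/4 = 37/12
Ideal relevance (sorted desc): [4, 3, 2]
Ideal DCG = 4/2 + 3/3 + 2/4 = 7/2
nDCG = DCG / ideal_DCG = 37/12 / 7/2 = 37/42

37/42


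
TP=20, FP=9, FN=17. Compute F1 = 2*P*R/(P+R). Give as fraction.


F1 = 2 * P * R / (P + R)
P = TP/(TP+FP) = 20/29 = 20/29
R = TP/(TP+FN) = 20/37 = 20/37
2 * P * R = 2 * 20/29 * 20/37 = 800/1073
P + R = 20/29 + 20/37 = 1320/1073
F1 = 800/1073 / 1320/1073 = 20/33

20/33


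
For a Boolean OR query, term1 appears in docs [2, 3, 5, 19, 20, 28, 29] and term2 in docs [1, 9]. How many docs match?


Boolean OR: find union of posting lists
term1 docs: [2, 3, 5, 19, 20, 28, 29]
term2 docs: [1, 9]
Union: [1, 2, 3, 5, 9, 19, 20, 28, 29]
|union| = 9

9


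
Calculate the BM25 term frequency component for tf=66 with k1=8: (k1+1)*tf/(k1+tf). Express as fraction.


BM25 TF component = (k1+1)*tf / (k1+tf)
k1 = 8, tf = 66
Numerator = (8+1)*66 = 594
Denominator = 8 + 66 = 74
= 594/74 = 297/37

297/37


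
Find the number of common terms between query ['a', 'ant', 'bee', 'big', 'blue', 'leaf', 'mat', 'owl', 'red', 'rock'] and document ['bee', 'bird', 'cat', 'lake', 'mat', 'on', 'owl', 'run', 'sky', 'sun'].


Query terms: ['a', 'ant', 'bee', 'big', 'blue', 'leaf', 'mat', 'owl', 'red', 'rock']
Document terms: ['bee', 'bird', 'cat', 'lake', 'mat', 'on', 'owl', 'run', 'sky', 'sun']
Common terms: ['bee', 'mat', 'owl']
Overlap count = 3

3


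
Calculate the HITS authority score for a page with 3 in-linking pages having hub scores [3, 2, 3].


Authority = sum of hub scores of in-linkers
In-link 1: hub score = 3
In-link 2: hub score = 2
In-link 3: hub score = 3
Authority = 3 + 2 + 3 = 8

8


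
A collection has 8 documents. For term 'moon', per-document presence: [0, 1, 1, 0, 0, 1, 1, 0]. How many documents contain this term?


Checking each document for 'moon':
Doc 1: absent
Doc 2: present
Doc 3: present
Doc 4: absent
Doc 5: absent
Doc 6: present
Doc 7: present
Doc 8: absent
df = sum of presences = 0 + 1 + 1 + 0 + 0 + 1 + 1 + 0 = 4

4


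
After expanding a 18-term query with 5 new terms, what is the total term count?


Original terms: 18
Expansion terms: 5
Total = 18 + 5 = 23

23


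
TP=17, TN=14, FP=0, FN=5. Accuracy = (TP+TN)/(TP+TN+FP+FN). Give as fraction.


Accuracy = (TP + TN) / (TP + TN + FP + FN)
TP + TN = 17 + 14 = 31
Total = 17 + 14 + 0 + 5 = 36
Accuracy = 31 / 36 = 31/36

31/36


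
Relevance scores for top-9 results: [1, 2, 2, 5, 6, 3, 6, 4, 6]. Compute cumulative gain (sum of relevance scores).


Cumulative Gain = sum of relevance scores
Position 1: rel=1, running sum=1
Position 2: rel=2, running sum=3
Position 3: rel=2, running sum=5
Position 4: rel=5, running sum=10
Position 5: rel=6, running sum=16
Position 6: rel=3, running sum=19
Position 7: rel=6, running sum=25
Position 8: rel=4, running sum=29
Position 9: rel=6, running sum=35
CG = 35

35


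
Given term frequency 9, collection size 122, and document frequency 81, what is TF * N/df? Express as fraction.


TF * (N/df)
= 9 * (122/81)
= 9 * 122/81
= 122/9

122/9


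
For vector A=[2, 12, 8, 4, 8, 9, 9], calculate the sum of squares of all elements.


|A|^2 = sum of squared components
A[0]^2 = 2^2 = 4
A[1]^2 = 12^2 = 144
A[2]^2 = 8^2 = 64
A[3]^2 = 4^2 = 16
A[4]^2 = 8^2 = 64
A[5]^2 = 9^2 = 81
A[6]^2 = 9^2 = 81
Sum = 4 + 144 + 64 + 16 + 64 + 81 + 81 = 454

454


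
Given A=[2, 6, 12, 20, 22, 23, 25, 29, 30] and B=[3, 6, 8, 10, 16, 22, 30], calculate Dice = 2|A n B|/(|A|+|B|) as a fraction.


A intersect B = [6, 22, 30]
|A intersect B| = 3
|A| = 9, |B| = 7
Dice = 2*3 / (9+7)
= 6 / 16 = 3/8

3/8


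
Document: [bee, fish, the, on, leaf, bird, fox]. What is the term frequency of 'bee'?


Document has 7 words
Scanning for 'bee':
Found at positions: [0]
Count = 1

1


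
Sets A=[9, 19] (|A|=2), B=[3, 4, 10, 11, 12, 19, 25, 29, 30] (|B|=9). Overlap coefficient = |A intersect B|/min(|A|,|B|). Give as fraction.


A intersect B = [19]
|A intersect B| = 1
min(|A|, |B|) = min(2, 9) = 2
Overlap = 1 / 2 = 1/2

1/2


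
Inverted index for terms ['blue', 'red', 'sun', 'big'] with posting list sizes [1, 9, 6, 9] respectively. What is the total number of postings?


Summing posting list sizes:
'blue': 1 postings
'red': 9 postings
'sun': 6 postings
'big': 9 postings
Total = 1 + 9 + 6 + 9 = 25

25


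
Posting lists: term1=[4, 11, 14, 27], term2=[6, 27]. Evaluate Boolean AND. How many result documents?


Boolean AND: find intersection of posting lists
term1 docs: [4, 11, 14, 27]
term2 docs: [6, 27]
Intersection: [27]
|intersection| = 1

1


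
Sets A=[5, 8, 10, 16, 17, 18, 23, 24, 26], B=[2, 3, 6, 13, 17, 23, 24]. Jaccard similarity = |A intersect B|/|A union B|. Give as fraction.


A intersect B = [17, 23, 24]
|A intersect B| = 3
A union B = [2, 3, 5, 6, 8, 10, 13, 16, 17, 18, 23, 24, 26]
|A union B| = 13
Jaccard = 3/13 = 3/13

3/13


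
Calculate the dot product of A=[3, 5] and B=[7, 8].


Dot product = sum of element-wise products
A[0]*B[0] = 3*7 = 21
A[1]*B[1] = 5*8 = 40
Sum = 21 + 40 = 61

61


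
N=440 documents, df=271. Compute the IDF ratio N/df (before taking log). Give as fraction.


IDF ratio = N / df
= 440 / 271
= 440/271

440/271


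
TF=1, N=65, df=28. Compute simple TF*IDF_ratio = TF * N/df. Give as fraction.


TF * (N/df)
= 1 * (65/28)
= 1 * 65/28
= 65/28

65/28


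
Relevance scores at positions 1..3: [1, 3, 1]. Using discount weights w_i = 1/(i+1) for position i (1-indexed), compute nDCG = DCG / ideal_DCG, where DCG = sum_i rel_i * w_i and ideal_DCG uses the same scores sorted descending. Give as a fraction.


Position discount weights w_i = 1/(i+1) for i=1..3:
Weights = [1/2, 1/3, 1/4]
Actual relevance: [1, 3, 1]
DCG = 1/2 + 3/3 + 1/4 = 7/4
Ideal relevance (sorted desc): [3, 1, 1]
Ideal DCG = 3/2 + 1/3 + 1/4 = 25/12
nDCG = DCG / ideal_DCG = 7/4 / 25/12 = 21/25

21/25


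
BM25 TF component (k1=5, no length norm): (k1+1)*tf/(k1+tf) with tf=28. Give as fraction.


BM25 TF component = (k1+1)*tf / (k1+tf)
k1 = 5, tf = 28
Numerator = (5+1)*28 = 168
Denominator = 5 + 28 = 33
= 168/33 = 56/11

56/11


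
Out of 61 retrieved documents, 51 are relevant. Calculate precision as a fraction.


Precision = relevant_retrieved / total_retrieved
= 51 / 61
= 51 / (51 + 10)
= 51/61

51/61


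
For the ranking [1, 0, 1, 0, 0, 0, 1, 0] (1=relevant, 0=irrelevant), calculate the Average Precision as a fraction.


Computing P@k for each relevant position:
Position 1: relevant, P@1 = 1/1 = 1
Position 2: not relevant
Position 3: relevant, P@3 = 2/3 = 2/3
Position 4: not relevant
Position 5: not relevant
Position 6: not relevant
Position 7: relevant, P@7 = 3/7 = 3/7
Position 8: not relevant
Sum of P@k = 1 + 2/3 + 3/7 = 44/21
AP = 44/21 / 3 = 44/63

44/63


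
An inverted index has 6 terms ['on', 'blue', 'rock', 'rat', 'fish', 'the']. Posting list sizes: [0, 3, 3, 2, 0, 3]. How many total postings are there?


Summing posting list sizes:
'on': 0 postings
'blue': 3 postings
'rock': 3 postings
'rat': 2 postings
'fish': 0 postings
'the': 3 postings
Total = 0 + 3 + 3 + 2 + 0 + 3 = 11

11


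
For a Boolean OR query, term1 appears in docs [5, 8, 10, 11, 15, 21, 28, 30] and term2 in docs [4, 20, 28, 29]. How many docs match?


Boolean OR: find union of posting lists
term1 docs: [5, 8, 10, 11, 15, 21, 28, 30]
term2 docs: [4, 20, 28, 29]
Union: [4, 5, 8, 10, 11, 15, 20, 21, 28, 29, 30]
|union| = 11

11


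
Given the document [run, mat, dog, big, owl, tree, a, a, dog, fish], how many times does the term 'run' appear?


Document has 10 words
Scanning for 'run':
Found at positions: [0]
Count = 1

1


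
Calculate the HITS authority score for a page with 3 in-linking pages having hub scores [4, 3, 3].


Authority = sum of hub scores of in-linkers
In-link 1: hub score = 4
In-link 2: hub score = 3
In-link 3: hub score = 3
Authority = 4 + 3 + 3 = 10

10


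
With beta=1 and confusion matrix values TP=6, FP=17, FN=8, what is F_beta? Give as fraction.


P = TP/(TP+FP) = 6/23 = 6/23
R = TP/(TP+FN) = 6/14 = 3/7
beta^2 = 1^2 = 1
(1 + beta^2) = 2
Numerator = (1+beta^2)*P*R = 36/161
Denominator = beta^2*P + R = 6/23 + 3/7 = 111/161
F_beta = 12/37

12/37


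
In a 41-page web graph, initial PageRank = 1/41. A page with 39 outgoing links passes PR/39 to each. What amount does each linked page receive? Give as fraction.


Initial PR = 1/41 = 1/41
Outlinks = 39
Contribution per link = PR / outlinks
= 1/41 / 39
= 1/1599

1/1599


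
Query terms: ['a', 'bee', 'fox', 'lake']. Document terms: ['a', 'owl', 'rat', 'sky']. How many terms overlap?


Query terms: ['a', 'bee', 'fox', 'lake']
Document terms: ['a', 'owl', 'rat', 'sky']
Common terms: ['a']
Overlap count = 1

1


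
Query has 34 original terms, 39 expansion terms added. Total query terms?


Original terms: 34
Expansion terms: 39
Total = 34 + 39 = 73

73


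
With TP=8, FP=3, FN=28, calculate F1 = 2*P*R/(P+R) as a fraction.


F1 = 2 * P * R / (P + R)
P = TP/(TP+FP) = 8/11 = 8/11
R = TP/(TP+FN) = 8/36 = 2/9
2 * P * R = 2 * 8/11 * 2/9 = 32/99
P + R = 8/11 + 2/9 = 94/99
F1 = 32/99 / 94/99 = 16/47

16/47


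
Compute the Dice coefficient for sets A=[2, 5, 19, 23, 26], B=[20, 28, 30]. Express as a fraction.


A intersect B = []
|A intersect B| = 0
|A| = 5, |B| = 3
Dice = 2*0 / (5+3)
= 0 / 8 = 0

0


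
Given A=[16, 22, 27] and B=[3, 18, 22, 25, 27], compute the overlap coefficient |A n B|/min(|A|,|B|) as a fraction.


A intersect B = [22, 27]
|A intersect B| = 2
min(|A|, |B|) = min(3, 5) = 3
Overlap = 2 / 3 = 2/3

2/3


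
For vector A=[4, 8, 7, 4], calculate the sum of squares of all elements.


|A|^2 = sum of squared components
A[0]^2 = 4^2 = 16
A[1]^2 = 8^2 = 64
A[2]^2 = 7^2 = 49
A[3]^2 = 4^2 = 16
Sum = 16 + 64 + 49 + 16 = 145

145


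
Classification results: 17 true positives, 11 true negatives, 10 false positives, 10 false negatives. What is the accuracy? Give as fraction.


Accuracy = (TP + TN) / (TP + TN + FP + FN)
TP + TN = 17 + 11 = 28
Total = 17 + 11 + 10 + 10 = 48
Accuracy = 28 / 48 = 7/12

7/12


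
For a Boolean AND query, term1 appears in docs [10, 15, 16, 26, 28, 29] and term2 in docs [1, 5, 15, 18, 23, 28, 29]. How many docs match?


Boolean AND: find intersection of posting lists
term1 docs: [10, 15, 16, 26, 28, 29]
term2 docs: [1, 5, 15, 18, 23, 28, 29]
Intersection: [15, 28, 29]
|intersection| = 3

3


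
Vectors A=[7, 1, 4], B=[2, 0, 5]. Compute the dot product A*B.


Dot product = sum of element-wise products
A[0]*B[0] = 7*2 = 14
A[1]*B[1] = 1*0 = 0
A[2]*B[2] = 4*5 = 20
Sum = 14 + 0 + 20 = 34

34


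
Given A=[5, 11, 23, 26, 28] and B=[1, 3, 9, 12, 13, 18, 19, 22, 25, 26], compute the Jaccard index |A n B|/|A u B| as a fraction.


A intersect B = [26]
|A intersect B| = 1
A union B = [1, 3, 5, 9, 11, 12, 13, 18, 19, 22, 23, 25, 26, 28]
|A union B| = 14
Jaccard = 1/14 = 1/14

1/14


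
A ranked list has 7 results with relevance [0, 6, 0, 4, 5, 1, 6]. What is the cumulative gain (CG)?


Cumulative Gain = sum of relevance scores
Position 1: rel=0, running sum=0
Position 2: rel=6, running sum=6
Position 3: rel=0, running sum=6
Position 4: rel=4, running sum=10
Position 5: rel=5, running sum=15
Position 6: rel=1, running sum=16
Position 7: rel=6, running sum=22
CG = 22

22


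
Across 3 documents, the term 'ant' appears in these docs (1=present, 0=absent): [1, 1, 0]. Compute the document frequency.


Checking each document for 'ant':
Doc 1: present
Doc 2: present
Doc 3: absent
df = sum of presences = 1 + 1 + 0 = 2

2


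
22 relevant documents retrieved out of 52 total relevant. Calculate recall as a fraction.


Recall = retrieved_relevant / total_relevant
= 22 / 52
= 22 / (22 + 30)
= 11/26

11/26


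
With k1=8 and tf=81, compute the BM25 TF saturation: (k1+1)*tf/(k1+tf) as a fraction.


BM25 TF component = (k1+1)*tf / (k1+tf)
k1 = 8, tf = 81
Numerator = (8+1)*81 = 729
Denominator = 8 + 81 = 89
= 729/89 = 729/89

729/89


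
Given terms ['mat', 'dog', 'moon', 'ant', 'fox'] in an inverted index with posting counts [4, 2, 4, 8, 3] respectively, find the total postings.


Summing posting list sizes:
'mat': 4 postings
'dog': 2 postings
'moon': 4 postings
'ant': 8 postings
'fox': 3 postings
Total = 4 + 2 + 4 + 8 + 3 = 21

21


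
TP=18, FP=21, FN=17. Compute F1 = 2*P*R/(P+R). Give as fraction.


F1 = 2 * P * R / (P + R)
P = TP/(TP+FP) = 18/39 = 6/13
R = TP/(TP+FN) = 18/35 = 18/35
2 * P * R = 2 * 6/13 * 18/35 = 216/455
P + R = 6/13 + 18/35 = 444/455
F1 = 216/455 / 444/455 = 18/37

18/37


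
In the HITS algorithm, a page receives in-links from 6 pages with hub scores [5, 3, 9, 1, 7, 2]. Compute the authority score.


Authority = sum of hub scores of in-linkers
In-link 1: hub score = 5
In-link 2: hub score = 3
In-link 3: hub score = 9
In-link 4: hub score = 1
In-link 5: hub score = 7
In-link 6: hub score = 2
Authority = 5 + 3 + 9 + 1 + 7 + 2 = 27

27


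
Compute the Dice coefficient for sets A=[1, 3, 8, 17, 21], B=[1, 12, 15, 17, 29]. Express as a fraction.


A intersect B = [1, 17]
|A intersect B| = 2
|A| = 5, |B| = 5
Dice = 2*2 / (5+5)
= 4 / 10 = 2/5

2/5


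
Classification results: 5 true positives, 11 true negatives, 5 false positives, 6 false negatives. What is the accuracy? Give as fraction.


Accuracy = (TP + TN) / (TP + TN + FP + FN)
TP + TN = 5 + 11 = 16
Total = 5 + 11 + 5 + 6 = 27
Accuracy = 16 / 27 = 16/27

16/27


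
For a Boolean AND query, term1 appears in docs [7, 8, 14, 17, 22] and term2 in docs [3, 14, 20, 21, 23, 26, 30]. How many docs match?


Boolean AND: find intersection of posting lists
term1 docs: [7, 8, 14, 17, 22]
term2 docs: [3, 14, 20, 21, 23, 26, 30]
Intersection: [14]
|intersection| = 1

1


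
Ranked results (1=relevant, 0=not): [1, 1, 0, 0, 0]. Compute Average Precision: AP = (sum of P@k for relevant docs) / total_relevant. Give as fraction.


Computing P@k for each relevant position:
Position 1: relevant, P@1 = 1/1 = 1
Position 2: relevant, P@2 = 2/2 = 1
Position 3: not relevant
Position 4: not relevant
Position 5: not relevant
Sum of P@k = 1 + 1 = 2
AP = 2 / 2 = 1

1


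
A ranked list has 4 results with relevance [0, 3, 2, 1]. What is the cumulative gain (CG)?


Cumulative Gain = sum of relevance scores
Position 1: rel=0, running sum=0
Position 2: rel=3, running sum=3
Position 3: rel=2, running sum=5
Position 4: rel=1, running sum=6
CG = 6

6


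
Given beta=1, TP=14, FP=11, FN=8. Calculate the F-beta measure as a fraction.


P = TP/(TP+FP) = 14/25 = 14/25
R = TP/(TP+FN) = 14/22 = 7/11
beta^2 = 1^2 = 1
(1 + beta^2) = 2
Numerator = (1+beta^2)*P*R = 196/275
Denominator = beta^2*P + R = 14/25 + 7/11 = 329/275
F_beta = 28/47

28/47


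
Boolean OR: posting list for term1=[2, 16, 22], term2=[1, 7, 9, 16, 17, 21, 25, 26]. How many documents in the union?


Boolean OR: find union of posting lists
term1 docs: [2, 16, 22]
term2 docs: [1, 7, 9, 16, 17, 21, 25, 26]
Union: [1, 2, 7, 9, 16, 17, 21, 22, 25, 26]
|union| = 10

10


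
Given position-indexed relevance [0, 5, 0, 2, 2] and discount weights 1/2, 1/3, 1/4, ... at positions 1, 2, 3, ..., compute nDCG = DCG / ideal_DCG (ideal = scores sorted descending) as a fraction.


Position discount weights w_i = 1/(i+1) for i=1..5:
Weights = [1/2, 1/3, 1/4, 1/5, 1/6]
Actual relevance: [0, 5, 0, 2, 2]
DCG = 0/2 + 5/3 + 0/4 + 2/5 + 2/6 = 12/5
Ideal relevance (sorted desc): [5, 2, 2, 0, 0]
Ideal DCG = 5/2 + 2/3 + 2/4 + 0/5 + 0/6 = 11/3
nDCG = DCG / ideal_DCG = 12/5 / 11/3 = 36/55

36/55


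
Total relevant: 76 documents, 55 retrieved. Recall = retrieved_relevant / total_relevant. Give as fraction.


Recall = retrieved_relevant / total_relevant
= 55 / 76
= 55 / (55 + 21)
= 55/76

55/76


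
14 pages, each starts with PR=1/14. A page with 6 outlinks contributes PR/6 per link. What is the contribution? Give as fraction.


Initial PR = 1/14 = 1/14
Outlinks = 6
Contribution per link = PR / outlinks
= 1/14 / 6
= 1/84

1/84


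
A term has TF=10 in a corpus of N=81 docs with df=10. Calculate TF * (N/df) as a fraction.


TF * (N/df)
= 10 * (81/10)
= 10 * 81/10
= 81

81


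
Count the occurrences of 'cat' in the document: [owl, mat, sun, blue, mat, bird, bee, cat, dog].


Document has 9 words
Scanning for 'cat':
Found at positions: [7]
Count = 1

1


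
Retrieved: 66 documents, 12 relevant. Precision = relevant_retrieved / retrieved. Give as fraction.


Precision = relevant_retrieved / total_retrieved
= 12 / 66
= 12 / (12 + 54)
= 2/11

2/11


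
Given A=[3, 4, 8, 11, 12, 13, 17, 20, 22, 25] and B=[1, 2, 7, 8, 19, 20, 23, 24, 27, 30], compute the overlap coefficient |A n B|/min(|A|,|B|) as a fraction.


A intersect B = [8, 20]
|A intersect B| = 2
min(|A|, |B|) = min(10, 10) = 10
Overlap = 2 / 10 = 1/5

1/5


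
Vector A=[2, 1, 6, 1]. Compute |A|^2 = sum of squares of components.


|A|^2 = sum of squared components
A[0]^2 = 2^2 = 4
A[1]^2 = 1^2 = 1
A[2]^2 = 6^2 = 36
A[3]^2 = 1^2 = 1
Sum = 4 + 1 + 36 + 1 = 42

42


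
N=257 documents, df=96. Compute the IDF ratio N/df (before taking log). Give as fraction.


IDF ratio = N / df
= 257 / 96
= 257/96

257/96


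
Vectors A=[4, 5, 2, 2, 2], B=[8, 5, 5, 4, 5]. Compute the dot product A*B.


Dot product = sum of element-wise products
A[0]*B[0] = 4*8 = 32
A[1]*B[1] = 5*5 = 25
A[2]*B[2] = 2*5 = 10
A[3]*B[3] = 2*4 = 8
A[4]*B[4] = 2*5 = 10
Sum = 32 + 25 + 10 + 8 + 10 = 85

85


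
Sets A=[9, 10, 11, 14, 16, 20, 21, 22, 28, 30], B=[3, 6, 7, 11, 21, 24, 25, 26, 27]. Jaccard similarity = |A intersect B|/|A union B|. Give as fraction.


A intersect B = [11, 21]
|A intersect B| = 2
A union B = [3, 6, 7, 9, 10, 11, 14, 16, 20, 21, 22, 24, 25, 26, 27, 28, 30]
|A union B| = 17
Jaccard = 2/17 = 2/17

2/17


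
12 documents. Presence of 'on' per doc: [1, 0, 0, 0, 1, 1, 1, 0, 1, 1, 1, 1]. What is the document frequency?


Checking each document for 'on':
Doc 1: present
Doc 2: absent
Doc 3: absent
Doc 4: absent
Doc 5: present
Doc 6: present
Doc 7: present
Doc 8: absent
Doc 9: present
Doc 10: present
Doc 11: present
Doc 12: present
df = sum of presences = 1 + 0 + 0 + 0 + 1 + 1 + 1 + 0 + 1 + 1 + 1 + 1 = 8

8


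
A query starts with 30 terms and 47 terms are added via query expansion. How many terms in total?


Original terms: 30
Expansion terms: 47
Total = 30 + 47 = 77

77


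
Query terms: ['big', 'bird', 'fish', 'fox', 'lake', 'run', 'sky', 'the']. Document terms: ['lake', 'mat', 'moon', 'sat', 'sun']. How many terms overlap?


Query terms: ['big', 'bird', 'fish', 'fox', 'lake', 'run', 'sky', 'the']
Document terms: ['lake', 'mat', 'moon', 'sat', 'sun']
Common terms: ['lake']
Overlap count = 1

1


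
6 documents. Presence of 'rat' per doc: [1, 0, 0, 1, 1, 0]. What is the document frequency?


Checking each document for 'rat':
Doc 1: present
Doc 2: absent
Doc 3: absent
Doc 4: present
Doc 5: present
Doc 6: absent
df = sum of presences = 1 + 0 + 0 + 1 + 1 + 0 = 3

3


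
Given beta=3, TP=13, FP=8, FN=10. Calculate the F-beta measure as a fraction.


P = TP/(TP+FP) = 13/21 = 13/21
R = TP/(TP+FN) = 13/23 = 13/23
beta^2 = 3^2 = 9
(1 + beta^2) = 10
Numerator = (1+beta^2)*P*R = 1690/483
Denominator = beta^2*P + R = 39/7 + 13/23 = 988/161
F_beta = 65/114

65/114


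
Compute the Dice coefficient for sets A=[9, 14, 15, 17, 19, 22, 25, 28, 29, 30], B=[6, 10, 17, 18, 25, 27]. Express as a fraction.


A intersect B = [17, 25]
|A intersect B| = 2
|A| = 10, |B| = 6
Dice = 2*2 / (10+6)
= 4 / 16 = 1/4

1/4


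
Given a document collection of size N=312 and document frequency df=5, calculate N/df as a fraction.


IDF ratio = N / df
= 312 / 5
= 312/5

312/5


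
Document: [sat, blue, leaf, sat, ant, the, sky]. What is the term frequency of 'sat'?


Document has 7 words
Scanning for 'sat':
Found at positions: [0, 3]
Count = 2

2


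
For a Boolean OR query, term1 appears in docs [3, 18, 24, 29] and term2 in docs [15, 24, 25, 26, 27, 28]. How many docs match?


Boolean OR: find union of posting lists
term1 docs: [3, 18, 24, 29]
term2 docs: [15, 24, 25, 26, 27, 28]
Union: [3, 15, 18, 24, 25, 26, 27, 28, 29]
|union| = 9

9


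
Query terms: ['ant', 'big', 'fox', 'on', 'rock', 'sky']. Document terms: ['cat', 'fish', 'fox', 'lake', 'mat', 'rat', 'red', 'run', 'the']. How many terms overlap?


Query terms: ['ant', 'big', 'fox', 'on', 'rock', 'sky']
Document terms: ['cat', 'fish', 'fox', 'lake', 'mat', 'rat', 'red', 'run', 'the']
Common terms: ['fox']
Overlap count = 1

1


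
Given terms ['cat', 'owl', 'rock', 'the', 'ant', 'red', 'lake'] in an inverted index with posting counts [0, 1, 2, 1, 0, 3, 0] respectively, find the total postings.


Summing posting list sizes:
'cat': 0 postings
'owl': 1 postings
'rock': 2 postings
'the': 1 postings
'ant': 0 postings
'red': 3 postings
'lake': 0 postings
Total = 0 + 1 + 2 + 1 + 0 + 3 + 0 = 7

7


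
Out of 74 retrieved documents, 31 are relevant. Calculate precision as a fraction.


Precision = relevant_retrieved / total_retrieved
= 31 / 74
= 31 / (31 + 43)
= 31/74

31/74


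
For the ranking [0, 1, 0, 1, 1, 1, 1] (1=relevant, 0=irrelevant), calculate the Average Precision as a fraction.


Computing P@k for each relevant position:
Position 1: not relevant
Position 2: relevant, P@2 = 1/2 = 1/2
Position 3: not relevant
Position 4: relevant, P@4 = 2/4 = 1/2
Position 5: relevant, P@5 = 3/5 = 3/5
Position 6: relevant, P@6 = 4/6 = 2/3
Position 7: relevant, P@7 = 5/7 = 5/7
Sum of P@k = 1/2 + 1/2 + 3/5 + 2/3 + 5/7 = 313/105
AP = 313/105 / 5 = 313/525

313/525


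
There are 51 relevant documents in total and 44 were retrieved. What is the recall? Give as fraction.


Recall = retrieved_relevant / total_relevant
= 44 / 51
= 44 / (44 + 7)
= 44/51

44/51


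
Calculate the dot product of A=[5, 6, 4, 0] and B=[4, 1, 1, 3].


Dot product = sum of element-wise products
A[0]*B[0] = 5*4 = 20
A[1]*B[1] = 6*1 = 6
A[2]*B[2] = 4*1 = 4
A[3]*B[3] = 0*3 = 0
Sum = 20 + 6 + 4 + 0 = 30

30


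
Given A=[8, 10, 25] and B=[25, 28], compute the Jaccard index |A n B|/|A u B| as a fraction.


A intersect B = [25]
|A intersect B| = 1
A union B = [8, 10, 25, 28]
|A union B| = 4
Jaccard = 1/4 = 1/4

1/4


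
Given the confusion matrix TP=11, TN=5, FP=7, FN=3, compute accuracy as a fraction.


Accuracy = (TP + TN) / (TP + TN + FP + FN)
TP + TN = 11 + 5 = 16
Total = 11 + 5 + 7 + 3 = 26
Accuracy = 16 / 26 = 8/13

8/13


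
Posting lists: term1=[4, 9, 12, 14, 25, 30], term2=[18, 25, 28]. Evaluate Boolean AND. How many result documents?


Boolean AND: find intersection of posting lists
term1 docs: [4, 9, 12, 14, 25, 30]
term2 docs: [18, 25, 28]
Intersection: [25]
|intersection| = 1

1


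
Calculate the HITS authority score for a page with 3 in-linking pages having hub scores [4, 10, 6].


Authority = sum of hub scores of in-linkers
In-link 1: hub score = 4
In-link 2: hub score = 10
In-link 3: hub score = 6
Authority = 4 + 10 + 6 = 20

20


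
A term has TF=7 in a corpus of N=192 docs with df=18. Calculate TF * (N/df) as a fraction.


TF * (N/df)
= 7 * (192/18)
= 7 * 32/3
= 224/3

224/3


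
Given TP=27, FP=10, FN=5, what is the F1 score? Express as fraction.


F1 = 2 * P * R / (P + R)
P = TP/(TP+FP) = 27/37 = 27/37
R = TP/(TP+FN) = 27/32 = 27/32
2 * P * R = 2 * 27/37 * 27/32 = 729/592
P + R = 27/37 + 27/32 = 1863/1184
F1 = 729/592 / 1863/1184 = 18/23

18/23


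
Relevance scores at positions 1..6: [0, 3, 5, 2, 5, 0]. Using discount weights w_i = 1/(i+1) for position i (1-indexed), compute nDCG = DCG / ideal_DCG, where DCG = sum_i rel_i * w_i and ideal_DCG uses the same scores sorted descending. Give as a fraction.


Position discount weights w_i = 1/(i+1) for i=1..6:
Weights = [1/2, 1/3, 1/4, 1/5, 1/6, 1/7]
Actual relevance: [0, 3, 5, 2, 5, 0]
DCG = 0/2 + 3/3 + 5/4 + 2/5 + 5/6 + 0/7 = 209/60
Ideal relevance (sorted desc): [5, 5, 3, 2, 0, 0]
Ideal DCG = 5/2 + 5/3 + 3/4 + 2/5 + 0/6 + 0/7 = 319/60
nDCG = DCG / ideal_DCG = 209/60 / 319/60 = 19/29

19/29


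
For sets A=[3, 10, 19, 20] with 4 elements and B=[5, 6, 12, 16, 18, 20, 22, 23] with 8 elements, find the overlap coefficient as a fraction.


A intersect B = [20]
|A intersect B| = 1
min(|A|, |B|) = min(4, 8) = 4
Overlap = 1 / 4 = 1/4

1/4


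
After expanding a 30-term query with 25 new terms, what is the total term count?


Original terms: 30
Expansion terms: 25
Total = 30 + 25 = 55

55


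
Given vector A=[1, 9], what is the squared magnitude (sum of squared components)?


|A|^2 = sum of squared components
A[0]^2 = 1^2 = 1
A[1]^2 = 9^2 = 81
Sum = 1 + 81 = 82

82


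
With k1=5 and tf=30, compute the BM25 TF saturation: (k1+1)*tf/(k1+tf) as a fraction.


BM25 TF component = (k1+1)*tf / (k1+tf)
k1 = 5, tf = 30
Numerator = (5+1)*30 = 180
Denominator = 5 + 30 = 35
= 180/35 = 36/7

36/7


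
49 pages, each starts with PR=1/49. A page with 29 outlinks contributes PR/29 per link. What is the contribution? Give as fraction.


Initial PR = 1/49 = 1/49
Outlinks = 29
Contribution per link = PR / outlinks
= 1/49 / 29
= 1/1421

1/1421


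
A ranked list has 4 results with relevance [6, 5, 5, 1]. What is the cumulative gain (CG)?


Cumulative Gain = sum of relevance scores
Position 1: rel=6, running sum=6
Position 2: rel=5, running sum=11
Position 3: rel=5, running sum=16
Position 4: rel=1, running sum=17
CG = 17

17


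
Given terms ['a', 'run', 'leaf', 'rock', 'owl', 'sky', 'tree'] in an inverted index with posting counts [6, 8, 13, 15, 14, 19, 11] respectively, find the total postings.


Summing posting list sizes:
'a': 6 postings
'run': 8 postings
'leaf': 13 postings
'rock': 15 postings
'owl': 14 postings
'sky': 19 postings
'tree': 11 postings
Total = 6 + 8 + 13 + 15 + 14 + 19 + 11 = 86

86


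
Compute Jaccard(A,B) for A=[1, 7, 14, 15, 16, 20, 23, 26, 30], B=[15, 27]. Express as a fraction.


A intersect B = [15]
|A intersect B| = 1
A union B = [1, 7, 14, 15, 16, 20, 23, 26, 27, 30]
|A union B| = 10
Jaccard = 1/10 = 1/10

1/10


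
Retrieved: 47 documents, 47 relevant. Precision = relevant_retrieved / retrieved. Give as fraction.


Precision = relevant_retrieved / total_retrieved
= 47 / 47
= 47 / (47 + 0)
= 1

1


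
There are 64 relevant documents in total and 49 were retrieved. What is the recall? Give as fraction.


Recall = retrieved_relevant / total_relevant
= 49 / 64
= 49 / (49 + 15)
= 49/64

49/64


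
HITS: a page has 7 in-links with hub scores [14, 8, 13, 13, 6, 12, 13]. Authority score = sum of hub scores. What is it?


Authority = sum of hub scores of in-linkers
In-link 1: hub score = 14
In-link 2: hub score = 8
In-link 3: hub score = 13
In-link 4: hub score = 13
In-link 5: hub score = 6
In-link 6: hub score = 12
In-link 7: hub score = 13
Authority = 14 + 8 + 13 + 13 + 6 + 12 + 13 = 79

79


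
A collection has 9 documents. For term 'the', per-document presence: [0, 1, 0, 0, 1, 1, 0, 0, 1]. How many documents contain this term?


Checking each document for 'the':
Doc 1: absent
Doc 2: present
Doc 3: absent
Doc 4: absent
Doc 5: present
Doc 6: present
Doc 7: absent
Doc 8: absent
Doc 9: present
df = sum of presences = 0 + 1 + 0 + 0 + 1 + 1 + 0 + 0 + 1 = 4

4


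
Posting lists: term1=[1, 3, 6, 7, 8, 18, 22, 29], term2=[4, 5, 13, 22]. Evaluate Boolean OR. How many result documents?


Boolean OR: find union of posting lists
term1 docs: [1, 3, 6, 7, 8, 18, 22, 29]
term2 docs: [4, 5, 13, 22]
Union: [1, 3, 4, 5, 6, 7, 8, 13, 18, 22, 29]
|union| = 11

11


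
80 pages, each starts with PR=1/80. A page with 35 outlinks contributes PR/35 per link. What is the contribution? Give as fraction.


Initial PR = 1/80 = 1/80
Outlinks = 35
Contribution per link = PR / outlinks
= 1/80 / 35
= 1/2800

1/2800


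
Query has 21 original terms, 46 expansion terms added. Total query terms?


Original terms: 21
Expansion terms: 46
Total = 21 + 46 = 67

67


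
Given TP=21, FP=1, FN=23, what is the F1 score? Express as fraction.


F1 = 2 * P * R / (P + R)
P = TP/(TP+FP) = 21/22 = 21/22
R = TP/(TP+FN) = 21/44 = 21/44
2 * P * R = 2 * 21/22 * 21/44 = 441/484
P + R = 21/22 + 21/44 = 63/44
F1 = 441/484 / 63/44 = 7/11

7/11


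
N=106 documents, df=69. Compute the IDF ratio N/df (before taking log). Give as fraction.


IDF ratio = N / df
= 106 / 69
= 106/69

106/69


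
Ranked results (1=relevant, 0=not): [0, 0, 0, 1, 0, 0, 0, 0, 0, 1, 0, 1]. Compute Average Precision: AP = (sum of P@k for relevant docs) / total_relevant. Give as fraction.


Computing P@k for each relevant position:
Position 1: not relevant
Position 2: not relevant
Position 3: not relevant
Position 4: relevant, P@4 = 1/4 = 1/4
Position 5: not relevant
Position 6: not relevant
Position 7: not relevant
Position 8: not relevant
Position 9: not relevant
Position 10: relevant, P@10 = 2/10 = 1/5
Position 11: not relevant
Position 12: relevant, P@12 = 3/12 = 1/4
Sum of P@k = 1/4 + 1/5 + 1/4 = 7/10
AP = 7/10 / 3 = 7/30

7/30


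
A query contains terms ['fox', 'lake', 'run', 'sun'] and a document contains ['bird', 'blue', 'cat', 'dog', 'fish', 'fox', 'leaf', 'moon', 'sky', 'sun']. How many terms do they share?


Query terms: ['fox', 'lake', 'run', 'sun']
Document terms: ['bird', 'blue', 'cat', 'dog', 'fish', 'fox', 'leaf', 'moon', 'sky', 'sun']
Common terms: ['fox', 'sun']
Overlap count = 2

2


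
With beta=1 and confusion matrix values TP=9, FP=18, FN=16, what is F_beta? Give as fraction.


P = TP/(TP+FP) = 9/27 = 1/3
R = TP/(TP+FN) = 9/25 = 9/25
beta^2 = 1^2 = 1
(1 + beta^2) = 2
Numerator = (1+beta^2)*P*R = 6/25
Denominator = beta^2*P + R = 1/3 + 9/25 = 52/75
F_beta = 9/26

9/26


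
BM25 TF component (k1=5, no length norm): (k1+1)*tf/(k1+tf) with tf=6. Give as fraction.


BM25 TF component = (k1+1)*tf / (k1+tf)
k1 = 5, tf = 6
Numerator = (5+1)*6 = 36
Denominator = 5 + 6 = 11
= 36/11 = 36/11

36/11


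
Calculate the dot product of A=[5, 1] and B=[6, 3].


Dot product = sum of element-wise products
A[0]*B[0] = 5*6 = 30
A[1]*B[1] = 1*3 = 3
Sum = 30 + 3 = 33

33


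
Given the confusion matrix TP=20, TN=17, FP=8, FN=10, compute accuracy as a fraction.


Accuracy = (TP + TN) / (TP + TN + FP + FN)
TP + TN = 20 + 17 = 37
Total = 20 + 17 + 8 + 10 = 55
Accuracy = 37 / 55 = 37/55

37/55


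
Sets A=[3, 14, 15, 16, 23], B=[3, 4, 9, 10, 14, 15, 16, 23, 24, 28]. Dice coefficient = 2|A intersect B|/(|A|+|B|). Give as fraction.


A intersect B = [3, 14, 15, 16, 23]
|A intersect B| = 5
|A| = 5, |B| = 10
Dice = 2*5 / (5+10)
= 10 / 15 = 2/3

2/3


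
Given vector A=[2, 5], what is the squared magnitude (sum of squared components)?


|A|^2 = sum of squared components
A[0]^2 = 2^2 = 4
A[1]^2 = 5^2 = 25
Sum = 4 + 25 = 29

29


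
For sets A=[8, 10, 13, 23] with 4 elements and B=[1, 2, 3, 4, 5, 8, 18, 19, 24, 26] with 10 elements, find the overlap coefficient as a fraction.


A intersect B = [8]
|A intersect B| = 1
min(|A|, |B|) = min(4, 10) = 4
Overlap = 1 / 4 = 1/4

1/4


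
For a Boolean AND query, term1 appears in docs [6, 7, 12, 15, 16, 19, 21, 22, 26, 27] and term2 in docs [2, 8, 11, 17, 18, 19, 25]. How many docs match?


Boolean AND: find intersection of posting lists
term1 docs: [6, 7, 12, 15, 16, 19, 21, 22, 26, 27]
term2 docs: [2, 8, 11, 17, 18, 19, 25]
Intersection: [19]
|intersection| = 1

1


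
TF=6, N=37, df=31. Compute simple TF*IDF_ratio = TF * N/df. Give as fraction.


TF * (N/df)
= 6 * (37/31)
= 6 * 37/31
= 222/31

222/31


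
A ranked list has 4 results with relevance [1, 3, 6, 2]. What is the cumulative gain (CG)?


Cumulative Gain = sum of relevance scores
Position 1: rel=1, running sum=1
Position 2: rel=3, running sum=4
Position 3: rel=6, running sum=10
Position 4: rel=2, running sum=12
CG = 12

12


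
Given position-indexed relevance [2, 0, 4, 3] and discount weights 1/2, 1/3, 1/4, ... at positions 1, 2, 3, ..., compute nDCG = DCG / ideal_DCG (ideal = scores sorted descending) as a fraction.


Position discount weights w_i = 1/(i+1) for i=1..4:
Weights = [1/2, 1/3, 1/4, 1/5]
Actual relevance: [2, 0, 4, 3]
DCG = 2/2 + 0/3 + 4/4 + 3/5 = 13/5
Ideal relevance (sorted desc): [4, 3, 2, 0]
Ideal DCG = 4/2 + 3/3 + 2/4 + 0/5 = 7/2
nDCG = DCG / ideal_DCG = 13/5 / 7/2 = 26/35

26/35


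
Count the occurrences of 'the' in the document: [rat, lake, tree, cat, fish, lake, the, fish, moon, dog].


Document has 10 words
Scanning for 'the':
Found at positions: [6]
Count = 1

1


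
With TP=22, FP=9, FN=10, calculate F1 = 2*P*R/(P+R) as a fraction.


F1 = 2 * P * R / (P + R)
P = TP/(TP+FP) = 22/31 = 22/31
R = TP/(TP+FN) = 22/32 = 11/16
2 * P * R = 2 * 22/31 * 11/16 = 121/124
P + R = 22/31 + 11/16 = 693/496
F1 = 121/124 / 693/496 = 44/63

44/63


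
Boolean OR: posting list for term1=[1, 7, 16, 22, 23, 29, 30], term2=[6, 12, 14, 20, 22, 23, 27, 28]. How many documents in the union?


Boolean OR: find union of posting lists
term1 docs: [1, 7, 16, 22, 23, 29, 30]
term2 docs: [6, 12, 14, 20, 22, 23, 27, 28]
Union: [1, 6, 7, 12, 14, 16, 20, 22, 23, 27, 28, 29, 30]
|union| = 13

13


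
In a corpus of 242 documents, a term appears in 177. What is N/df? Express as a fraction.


IDF ratio = N / df
= 242 / 177
= 242/177

242/177


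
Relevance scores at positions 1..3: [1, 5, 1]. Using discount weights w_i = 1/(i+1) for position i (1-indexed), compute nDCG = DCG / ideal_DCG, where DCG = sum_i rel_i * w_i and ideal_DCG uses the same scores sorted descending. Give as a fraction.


Position discount weights w_i = 1/(i+1) for i=1..3:
Weights = [1/2, 1/3, 1/4]
Actual relevance: [1, 5, 1]
DCG = 1/2 + 5/3 + 1/4 = 29/12
Ideal relevance (sorted desc): [5, 1, 1]
Ideal DCG = 5/2 + 1/3 + 1/4 = 37/12
nDCG = DCG / ideal_DCG = 29/12 / 37/12 = 29/37

29/37


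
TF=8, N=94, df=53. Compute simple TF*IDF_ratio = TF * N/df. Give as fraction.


TF * (N/df)
= 8 * (94/53)
= 8 * 94/53
= 752/53

752/53


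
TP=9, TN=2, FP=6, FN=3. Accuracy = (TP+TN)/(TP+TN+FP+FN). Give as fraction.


Accuracy = (TP + TN) / (TP + TN + FP + FN)
TP + TN = 9 + 2 = 11
Total = 9 + 2 + 6 + 3 = 20
Accuracy = 11 / 20 = 11/20

11/20


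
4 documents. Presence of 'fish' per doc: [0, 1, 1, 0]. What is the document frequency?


Checking each document for 'fish':
Doc 1: absent
Doc 2: present
Doc 3: present
Doc 4: absent
df = sum of presences = 0 + 1 + 1 + 0 = 2

2


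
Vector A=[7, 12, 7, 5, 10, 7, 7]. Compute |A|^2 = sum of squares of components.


|A|^2 = sum of squared components
A[0]^2 = 7^2 = 49
A[1]^2 = 12^2 = 144
A[2]^2 = 7^2 = 49
A[3]^2 = 5^2 = 25
A[4]^2 = 10^2 = 100
A[5]^2 = 7^2 = 49
A[6]^2 = 7^2 = 49
Sum = 49 + 144 + 49 + 25 + 100 + 49 + 49 = 465

465


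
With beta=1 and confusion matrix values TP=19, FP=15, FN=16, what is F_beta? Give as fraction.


P = TP/(TP+FP) = 19/34 = 19/34
R = TP/(TP+FN) = 19/35 = 19/35
beta^2 = 1^2 = 1
(1 + beta^2) = 2
Numerator = (1+beta^2)*P*R = 361/595
Denominator = beta^2*P + R = 19/34 + 19/35 = 1311/1190
F_beta = 38/69

38/69


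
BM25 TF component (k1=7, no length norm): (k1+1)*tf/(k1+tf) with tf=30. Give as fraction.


BM25 TF component = (k1+1)*tf / (k1+tf)
k1 = 7, tf = 30
Numerator = (7+1)*30 = 240
Denominator = 7 + 30 = 37
= 240/37 = 240/37

240/37


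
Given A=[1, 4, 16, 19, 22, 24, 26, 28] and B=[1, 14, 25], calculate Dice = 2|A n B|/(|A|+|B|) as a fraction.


A intersect B = [1]
|A intersect B| = 1
|A| = 8, |B| = 3
Dice = 2*1 / (8+3)
= 2 / 11 = 2/11

2/11


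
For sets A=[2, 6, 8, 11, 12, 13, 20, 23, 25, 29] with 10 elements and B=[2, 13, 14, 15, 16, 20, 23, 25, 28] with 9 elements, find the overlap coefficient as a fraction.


A intersect B = [2, 13, 20, 23, 25]
|A intersect B| = 5
min(|A|, |B|) = min(10, 9) = 9
Overlap = 5 / 9 = 5/9

5/9


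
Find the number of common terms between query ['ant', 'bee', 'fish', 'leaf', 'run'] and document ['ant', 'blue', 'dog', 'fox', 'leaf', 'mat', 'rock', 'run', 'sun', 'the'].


Query terms: ['ant', 'bee', 'fish', 'leaf', 'run']
Document terms: ['ant', 'blue', 'dog', 'fox', 'leaf', 'mat', 'rock', 'run', 'sun', 'the']
Common terms: ['ant', 'leaf', 'run']
Overlap count = 3

3


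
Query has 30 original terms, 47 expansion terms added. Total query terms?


Original terms: 30
Expansion terms: 47
Total = 30 + 47 = 77

77


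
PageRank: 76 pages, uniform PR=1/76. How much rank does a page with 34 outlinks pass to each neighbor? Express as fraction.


Initial PR = 1/76 = 1/76
Outlinks = 34
Contribution per link = PR / outlinks
= 1/76 / 34
= 1/2584

1/2584


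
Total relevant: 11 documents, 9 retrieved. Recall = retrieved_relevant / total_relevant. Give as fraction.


Recall = retrieved_relevant / total_relevant
= 9 / 11
= 9 / (9 + 2)
= 9/11

9/11


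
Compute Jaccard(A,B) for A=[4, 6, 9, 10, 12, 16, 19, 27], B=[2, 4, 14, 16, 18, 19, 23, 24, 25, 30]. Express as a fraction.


A intersect B = [4, 16, 19]
|A intersect B| = 3
A union B = [2, 4, 6, 9, 10, 12, 14, 16, 18, 19, 23, 24, 25, 27, 30]
|A union B| = 15
Jaccard = 3/15 = 1/5

1/5


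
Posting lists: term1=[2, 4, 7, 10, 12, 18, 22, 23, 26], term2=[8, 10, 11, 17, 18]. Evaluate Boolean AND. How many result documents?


Boolean AND: find intersection of posting lists
term1 docs: [2, 4, 7, 10, 12, 18, 22, 23, 26]
term2 docs: [8, 10, 11, 17, 18]
Intersection: [10, 18]
|intersection| = 2

2


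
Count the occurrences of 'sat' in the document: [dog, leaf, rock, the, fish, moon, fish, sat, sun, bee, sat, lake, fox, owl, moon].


Document has 15 words
Scanning for 'sat':
Found at positions: [7, 10]
Count = 2

2


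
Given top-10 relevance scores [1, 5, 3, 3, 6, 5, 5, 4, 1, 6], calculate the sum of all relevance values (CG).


Cumulative Gain = sum of relevance scores
Position 1: rel=1, running sum=1
Position 2: rel=5, running sum=6
Position 3: rel=3, running sum=9
Position 4: rel=3, running sum=12
Position 5: rel=6, running sum=18
Position 6: rel=5, running sum=23
Position 7: rel=5, running sum=28
Position 8: rel=4, running sum=32
Position 9: rel=1, running sum=33
Position 10: rel=6, running sum=39
CG = 39

39
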